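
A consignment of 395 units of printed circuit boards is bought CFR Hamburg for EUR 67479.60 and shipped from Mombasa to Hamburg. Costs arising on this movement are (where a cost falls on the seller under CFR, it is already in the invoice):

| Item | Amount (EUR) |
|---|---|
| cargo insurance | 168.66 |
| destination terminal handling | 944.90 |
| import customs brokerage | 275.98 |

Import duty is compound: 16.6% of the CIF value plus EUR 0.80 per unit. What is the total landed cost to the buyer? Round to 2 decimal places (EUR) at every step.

CFR: the seller pays costs through ocean freight to the destination port, but not insurance.
CIF value = CFR price + insurance = 67479.60 + 168.66 = 67648.26
Ad valorem component: 67648.26 × 16.6% = 11229.61
Specific component: 395 × 0.80 = 316.00
Import duty = 11229.61 + 316.00 = 11545.61
Buyer bears: insurance 168.66 + destination terminal 944.90 + brokerage 275.98 + duty 11545.61 = 12935.15
Landed cost = invoice 67479.60 + 12935.15 = 80414.75

Total landed cost: EUR 80414.75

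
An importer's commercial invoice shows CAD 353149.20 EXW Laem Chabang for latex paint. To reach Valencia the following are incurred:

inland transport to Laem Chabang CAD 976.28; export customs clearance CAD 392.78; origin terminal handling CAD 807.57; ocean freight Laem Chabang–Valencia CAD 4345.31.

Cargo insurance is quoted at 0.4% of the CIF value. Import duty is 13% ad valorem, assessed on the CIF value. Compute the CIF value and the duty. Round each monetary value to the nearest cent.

Let C be the CIF value. C = EXW price + pre-shipment costs + freight + 0.4% × C
C − 0.4% × C = 353149.20 + 976.28 + 392.78 + 807.57 + 4345.31
0.996 × C = 359671.14
C = 359671.14 / 0.996 = 361115.60
Insurance premium = 0.4% × 361115.60 = 1444.46
Import duty = 361115.60 × 13% = 46945.03

CIF value: CAD 361115.60; import duty: CAD 46945.03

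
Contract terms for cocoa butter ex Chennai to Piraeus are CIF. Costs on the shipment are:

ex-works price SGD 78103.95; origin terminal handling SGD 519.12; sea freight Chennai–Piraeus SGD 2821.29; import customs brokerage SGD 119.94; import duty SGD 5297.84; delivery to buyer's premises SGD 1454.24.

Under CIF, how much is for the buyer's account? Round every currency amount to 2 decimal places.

CIF: the seller pays costs through ocean freight and marine insurance to the destination port.
Seller's account: goods 78103.95 + origin terminal 519.12 + freight 2821.29 = 81444.36
Buyer's account: brokerage 119.94 + duty 5297.84 + delivery 1454.24 = 6872.02

Buyer's account: SGD 6872.02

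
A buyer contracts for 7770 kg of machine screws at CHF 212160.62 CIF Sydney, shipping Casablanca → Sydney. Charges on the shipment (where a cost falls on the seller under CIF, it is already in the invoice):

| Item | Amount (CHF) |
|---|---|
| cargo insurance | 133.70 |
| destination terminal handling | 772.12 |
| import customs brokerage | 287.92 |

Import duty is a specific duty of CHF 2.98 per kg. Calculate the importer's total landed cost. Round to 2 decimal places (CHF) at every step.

CIF: the seller pays costs through ocean freight and marine insurance to the destination port.
Already in the invoice (seller's account under CIF): insurance — exclude.
The CIF price already equals the CIF value: 212160.62
Import duty = 7770 × 2.98 = 23154.60
Buyer bears: destination terminal 772.12 + brokerage 287.92 + duty 23154.60 = 24214.64
Landed cost = invoice 212160.62 + 24214.64 = 236375.26

Total landed cost: CHF 236375.26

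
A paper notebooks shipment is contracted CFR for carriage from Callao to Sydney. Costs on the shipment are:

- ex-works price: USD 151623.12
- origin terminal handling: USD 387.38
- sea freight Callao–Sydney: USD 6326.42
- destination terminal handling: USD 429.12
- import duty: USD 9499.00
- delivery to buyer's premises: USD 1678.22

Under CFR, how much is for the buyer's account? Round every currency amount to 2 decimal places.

CFR: the seller pays costs through ocean freight to the destination port, but not insurance.
Seller's account: goods 151623.12 + origin terminal 387.38 + freight 6326.42 = 158336.92
Buyer's account: destination terminal 429.12 + duty 9499.00 + delivery 1678.22 = 11606.34

Buyer's account: USD 11606.34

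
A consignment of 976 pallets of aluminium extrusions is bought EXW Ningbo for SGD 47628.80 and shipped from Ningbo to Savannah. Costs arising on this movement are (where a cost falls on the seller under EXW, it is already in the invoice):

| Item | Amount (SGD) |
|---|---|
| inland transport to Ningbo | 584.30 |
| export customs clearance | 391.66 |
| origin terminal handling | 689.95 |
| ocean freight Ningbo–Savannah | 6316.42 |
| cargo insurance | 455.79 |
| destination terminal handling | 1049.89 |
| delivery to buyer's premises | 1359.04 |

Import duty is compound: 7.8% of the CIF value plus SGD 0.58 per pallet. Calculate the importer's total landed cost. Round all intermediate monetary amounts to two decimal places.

EXW: the seller makes goods available at their premises; the buyer bears all onward costs.
CIF value = EXW price + inland to port + export clearance + origin terminal + freight + insurance = 47628.80 + 584.30 + 391.66 + 689.95 + 6316.42 + 455.79 = 56066.92
Ad valorem component: 56066.92 × 7.8% = 4373.22
Specific component: 976 × 0.58 = 566.08
Import duty = 4373.22 + 566.08 = 4939.30
Buyer bears: inland to port 584.30 + export clearance 391.66 + origin terminal 689.95 + freight 6316.42 + insurance 455.79 + destination terminal 1049.89 + delivery 1359.04 + duty 4939.30 = 15786.35
Landed cost = invoice 47628.80 + 15786.35 = 63415.15

Total landed cost: SGD 63415.15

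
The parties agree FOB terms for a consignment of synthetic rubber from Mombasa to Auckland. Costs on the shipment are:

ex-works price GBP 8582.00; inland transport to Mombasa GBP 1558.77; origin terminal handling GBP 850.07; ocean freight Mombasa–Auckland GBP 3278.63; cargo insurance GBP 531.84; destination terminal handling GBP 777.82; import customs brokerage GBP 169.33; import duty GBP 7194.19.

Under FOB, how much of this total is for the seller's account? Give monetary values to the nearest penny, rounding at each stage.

Seller's account: GBP 10990.84

FOB: the seller bears costs until goods are on board at the origin port; the buyer bears freight, insurance and all costs thereafter.
Seller's account: goods 8582.00 + inland to port 1558.77 + origin terminal 850.07 = 10990.84
Buyer's account: freight 3278.63 + insurance 531.84 + destination terminal 777.82 + brokerage 169.33 + duty 7194.19 = 11951.81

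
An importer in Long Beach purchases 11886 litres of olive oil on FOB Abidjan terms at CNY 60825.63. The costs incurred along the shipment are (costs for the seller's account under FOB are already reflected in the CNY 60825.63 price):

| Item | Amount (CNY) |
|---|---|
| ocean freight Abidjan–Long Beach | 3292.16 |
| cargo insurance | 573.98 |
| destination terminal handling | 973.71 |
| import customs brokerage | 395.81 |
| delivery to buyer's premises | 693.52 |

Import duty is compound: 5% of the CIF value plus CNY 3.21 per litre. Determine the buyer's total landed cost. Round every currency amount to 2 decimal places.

FOB: the seller bears costs until goods are on board at the origin port; the buyer bears freight, insurance and all costs thereafter.
CIF value = FOB price + freight + insurance = 60825.63 + 3292.16 + 573.98 = 64691.77
Ad valorem component: 64691.77 × 5% = 3234.59
Specific component: 11886 × 3.21 = 38154.06
Import duty = 3234.59 + 38154.06 = 41388.65
Buyer bears: freight 3292.16 + insurance 573.98 + destination terminal 973.71 + brokerage 395.81 + delivery 693.52 + duty 41388.65 = 47317.83
Landed cost = invoice 60825.63 + 47317.83 = 108143.46

Total landed cost: CNY 108143.46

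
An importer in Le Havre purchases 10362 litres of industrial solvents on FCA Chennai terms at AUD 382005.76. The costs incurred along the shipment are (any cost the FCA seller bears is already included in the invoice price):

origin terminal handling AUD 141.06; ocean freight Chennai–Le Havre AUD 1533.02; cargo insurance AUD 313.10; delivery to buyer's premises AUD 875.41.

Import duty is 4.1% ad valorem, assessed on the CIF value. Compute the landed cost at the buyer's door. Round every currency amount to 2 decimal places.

Total landed cost: AUD 400612.06

FCA: the seller delivers export-cleared goods to the carrier; the buyer bears costs from that point.
CIF value = FCA price + origin terminal + freight + insurance = 382005.76 + 141.06 + 1533.02 + 313.10 = 383992.94
Import duty = 383992.94 × 4.1% = 15743.71
Buyer bears: origin terminal 141.06 + freight 1533.02 + insurance 313.10 + delivery 875.41 + duty 15743.71 = 18606.30
Landed cost = invoice 382005.76 + 18606.30 = 400612.06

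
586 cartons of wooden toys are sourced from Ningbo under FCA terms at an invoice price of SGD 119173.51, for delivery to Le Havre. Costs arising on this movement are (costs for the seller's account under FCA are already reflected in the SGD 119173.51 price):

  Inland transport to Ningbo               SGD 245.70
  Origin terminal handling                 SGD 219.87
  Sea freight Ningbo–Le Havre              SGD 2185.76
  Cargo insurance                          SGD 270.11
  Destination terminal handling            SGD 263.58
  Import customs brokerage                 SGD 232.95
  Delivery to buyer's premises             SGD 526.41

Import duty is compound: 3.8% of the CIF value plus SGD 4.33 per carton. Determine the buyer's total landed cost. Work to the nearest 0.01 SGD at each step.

FCA: the seller delivers export-cleared goods to the carrier; the buyer bears costs from that point.
Already in the invoice (seller's account under FCA): inland to port — exclude.
CIF value = FCA price + origin terminal + freight + insurance = 119173.51 + 219.87 + 2185.76 + 270.11 = 121849.25
Ad valorem component: 121849.25 × 3.8% = 4630.27
Specific component: 586 × 4.33 = 2537.38
Import duty = 4630.27 + 2537.38 = 7167.65
Buyer bears: origin terminal 219.87 + freight 2185.76 + insurance 270.11 + destination terminal 263.58 + brokerage 232.95 + delivery 526.41 + duty 7167.65 = 10866.33
Landed cost = invoice 119173.51 + 10866.33 = 130039.84

Total landed cost: SGD 130039.84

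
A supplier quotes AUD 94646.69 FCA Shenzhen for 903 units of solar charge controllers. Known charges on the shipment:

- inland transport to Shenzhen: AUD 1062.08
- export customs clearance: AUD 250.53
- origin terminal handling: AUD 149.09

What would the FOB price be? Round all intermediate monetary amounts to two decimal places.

Not relevant to the conversion: inland to port, export clearance — on the seller under both FCA and FOB; already in the FCA price and stays in the FOB price.
From FCA to FOB, the seller additionally bears: origin terminal.
FOB price = 94646.69 + 149.09 = 94795.78

FOB price: AUD 94795.78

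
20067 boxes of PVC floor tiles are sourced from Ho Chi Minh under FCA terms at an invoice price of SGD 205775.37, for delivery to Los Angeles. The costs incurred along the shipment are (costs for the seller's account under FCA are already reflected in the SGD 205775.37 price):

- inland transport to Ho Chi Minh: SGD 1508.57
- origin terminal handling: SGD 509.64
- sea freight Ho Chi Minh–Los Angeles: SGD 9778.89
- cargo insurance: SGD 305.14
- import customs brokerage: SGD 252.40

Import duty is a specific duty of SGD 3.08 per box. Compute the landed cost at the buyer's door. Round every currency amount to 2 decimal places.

Total landed cost: SGD 278427.80

FCA: the seller delivers export-cleared goods to the carrier; the buyer bears costs from that point.
Already in the invoice (seller's account under FCA): inland to port — exclude.
CIF value = FCA price + origin terminal + freight + insurance = 205775.37 + 509.64 + 9778.89 + 305.14 = 216369.04
Import duty = 20067 × 3.08 = 61806.36
Buyer bears: origin terminal 509.64 + freight 9778.89 + insurance 305.14 + brokerage 252.40 + duty 61806.36 = 72652.43
Landed cost = invoice 205775.37 + 72652.43 = 278427.80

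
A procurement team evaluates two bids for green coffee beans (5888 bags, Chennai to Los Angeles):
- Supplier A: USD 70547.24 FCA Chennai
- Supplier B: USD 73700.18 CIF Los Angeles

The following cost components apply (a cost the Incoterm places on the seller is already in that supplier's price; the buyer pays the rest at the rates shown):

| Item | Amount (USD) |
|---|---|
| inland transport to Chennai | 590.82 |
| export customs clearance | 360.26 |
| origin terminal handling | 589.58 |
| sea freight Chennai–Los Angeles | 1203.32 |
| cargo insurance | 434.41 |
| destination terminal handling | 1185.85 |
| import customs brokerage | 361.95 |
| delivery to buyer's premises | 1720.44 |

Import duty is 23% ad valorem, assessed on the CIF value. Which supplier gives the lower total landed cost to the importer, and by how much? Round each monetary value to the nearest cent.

Supplier A (FCA):
CIF value = FCA price + origin terminal + freight + insurance = 70547.24 + 589.58 + 1203.32 + 434.41 = 72774.55
Import duty = 72774.55 × 23% = 16738.15
Buyer bears (A): 589.58 + 1203.32 + 434.41 + 1185.85 + 361.95 + 1720.44 = 5495.55
Landed cost (A) = invoice 70547.24 + 5495.55 + duty 16738.15 = 92780.94
Supplier B (CIF):
The CIF price already equals the CIF value: 73700.18
Import duty = 73700.18 × 23% = 16951.04
Buyer bears (B): 1185.85 + 361.95 + 1720.44 = 3268.24
Landed cost (B) = invoice 73700.18 + 3268.24 + duty 16951.04 = 93919.46
Difference = |92780.94 − 93919.46| = 1138.52

Supplier A is cheaper by USD 1138.52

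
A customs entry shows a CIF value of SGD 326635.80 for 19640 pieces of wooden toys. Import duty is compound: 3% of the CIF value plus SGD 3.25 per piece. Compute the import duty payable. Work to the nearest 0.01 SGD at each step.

Ad valorem component: 326635.80 × 3% = 9799.07
Specific component: 19640 × 3.25 = 63830.00
Import duty = 9799.07 + 63830.00 = 73629.07

Import duty: SGD 73629.07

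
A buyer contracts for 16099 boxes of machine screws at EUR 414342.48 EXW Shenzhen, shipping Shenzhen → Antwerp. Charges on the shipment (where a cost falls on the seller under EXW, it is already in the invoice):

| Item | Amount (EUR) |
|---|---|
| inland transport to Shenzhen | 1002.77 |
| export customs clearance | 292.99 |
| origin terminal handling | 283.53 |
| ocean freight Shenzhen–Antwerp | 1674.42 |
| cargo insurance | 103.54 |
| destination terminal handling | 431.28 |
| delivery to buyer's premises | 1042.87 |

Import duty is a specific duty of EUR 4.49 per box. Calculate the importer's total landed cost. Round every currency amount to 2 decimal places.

EXW: the seller makes goods available at their premises; the buyer bears all onward costs.
CIF value = EXW price + inland to port + export clearance + origin terminal + freight + insurance = 414342.48 + 1002.77 + 292.99 + 283.53 + 1674.42 + 103.54 = 417699.73
Import duty = 16099 × 4.49 = 72284.51
Buyer bears: inland to port 1002.77 + export clearance 292.99 + origin terminal 283.53 + freight 1674.42 + insurance 103.54 + destination terminal 431.28 + delivery 1042.87 + duty 72284.51 = 77115.91
Landed cost = invoice 414342.48 + 77115.91 = 491458.39

Total landed cost: EUR 491458.39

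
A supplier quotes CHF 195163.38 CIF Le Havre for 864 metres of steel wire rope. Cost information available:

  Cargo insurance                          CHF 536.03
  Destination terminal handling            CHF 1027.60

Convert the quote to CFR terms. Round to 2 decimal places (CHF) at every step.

Not relevant to the conversion: destination terminal — on the buyer under both terms; not part of either seller's price.
From CIF to CFR, the seller no longer bears: insurance.
CFR price = 195163.38 − 536.03 = 194627.35

CFR price: CHF 194627.35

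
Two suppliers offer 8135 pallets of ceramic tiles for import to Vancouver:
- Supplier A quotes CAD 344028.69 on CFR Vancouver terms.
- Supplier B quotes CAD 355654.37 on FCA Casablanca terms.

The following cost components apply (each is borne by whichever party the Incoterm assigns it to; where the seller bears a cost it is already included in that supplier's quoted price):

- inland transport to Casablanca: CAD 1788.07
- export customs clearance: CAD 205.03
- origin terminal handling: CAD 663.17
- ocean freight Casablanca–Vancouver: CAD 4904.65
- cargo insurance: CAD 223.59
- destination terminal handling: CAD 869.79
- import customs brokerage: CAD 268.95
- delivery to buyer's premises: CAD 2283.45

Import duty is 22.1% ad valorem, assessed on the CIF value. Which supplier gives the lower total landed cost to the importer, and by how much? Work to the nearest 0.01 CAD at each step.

Supplier A (CFR):
CIF value = CFR price + insurance = 344028.69 + 223.59 = 344252.28
Import duty = 344252.28 × 22.1% = 76079.75
Buyer bears (A): 223.59 + 869.79 + 268.95 + 2283.45 = 3645.78
Landed cost (A) = invoice 344028.69 + 3645.78 + duty 76079.75 = 423754.22
Supplier B (FCA):
CIF value = FCA price + origin terminal + freight + insurance = 355654.37 + 663.17 + 4904.65 + 223.59 = 361445.78
Import duty = 361445.78 × 22.1% = 79879.52
Buyer bears (B): 663.17 + 4904.65 + 223.59 + 869.79 + 268.95 + 2283.45 = 9213.60
Landed cost (B) = invoice 355654.37 + 9213.60 + duty 79879.52 = 444747.49
Difference = |423754.22 − 444747.49| = 20993.27

Supplier A is cheaper by CAD 20993.27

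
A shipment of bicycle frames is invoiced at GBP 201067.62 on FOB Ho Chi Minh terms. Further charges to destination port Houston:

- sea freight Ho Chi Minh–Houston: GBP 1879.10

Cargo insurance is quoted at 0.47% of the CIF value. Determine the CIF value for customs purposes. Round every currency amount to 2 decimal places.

CIF value: GBP 203905.07

Let C be the CIF value. C = FOB price + freight + 0.47% × C
C − 0.47% × C = 201067.62 + 1879.10
0.9953 × C = 202946.72
C = 202946.72 / 0.9953 = 203905.07
Insurance premium = 0.47% × 203905.07 = 958.35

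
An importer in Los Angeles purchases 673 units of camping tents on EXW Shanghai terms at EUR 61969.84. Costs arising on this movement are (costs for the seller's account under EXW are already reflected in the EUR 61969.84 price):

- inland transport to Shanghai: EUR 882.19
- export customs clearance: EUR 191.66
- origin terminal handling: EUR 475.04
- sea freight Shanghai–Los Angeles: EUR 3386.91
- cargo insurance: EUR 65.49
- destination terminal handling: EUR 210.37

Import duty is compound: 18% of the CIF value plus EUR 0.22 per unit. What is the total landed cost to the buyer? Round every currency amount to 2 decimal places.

EXW: the seller makes goods available at their premises; the buyer bears all onward costs.
CIF value = EXW price + inland to port + export clearance + origin terminal + freight + insurance = 61969.84 + 882.19 + 191.66 + 475.04 + 3386.91 + 65.49 = 66971.13
Ad valorem component: 66971.13 × 18% = 12054.80
Specific component: 673 × 0.22 = 148.06
Import duty = 12054.80 + 148.06 = 12202.86
Buyer bears: inland to port 882.19 + export clearance 191.66 + origin terminal 475.04 + freight 3386.91 + insurance 65.49 + destination terminal 210.37 + duty 12202.86 = 17414.52
Landed cost = invoice 61969.84 + 17414.52 = 79384.36

Total landed cost: EUR 79384.36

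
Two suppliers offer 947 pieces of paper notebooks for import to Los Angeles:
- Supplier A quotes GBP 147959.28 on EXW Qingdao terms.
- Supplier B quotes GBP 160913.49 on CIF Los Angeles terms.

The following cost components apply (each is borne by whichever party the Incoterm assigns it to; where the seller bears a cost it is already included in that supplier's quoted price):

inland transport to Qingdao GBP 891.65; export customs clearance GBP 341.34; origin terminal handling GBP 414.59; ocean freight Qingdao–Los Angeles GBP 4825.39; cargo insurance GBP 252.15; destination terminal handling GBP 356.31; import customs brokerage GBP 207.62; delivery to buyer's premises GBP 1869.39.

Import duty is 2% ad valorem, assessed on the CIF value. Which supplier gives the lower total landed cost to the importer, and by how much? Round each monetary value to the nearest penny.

Supplier A (EXW):
CIF value = EXW price + inland to port + export clearance + origin terminal + freight + insurance = 147959.28 + 891.65 + 341.34 + 414.59 + 4825.39 + 252.15 = 154684.40
Import duty = 154684.40 × 2% = 3093.69
Buyer bears (A): 891.65 + 341.34 + 414.59 + 4825.39 + 252.15 + 356.31 + 207.62 + 1869.39 = 9158.44
Landed cost (A) = invoice 147959.28 + 9158.44 + duty 3093.69 = 160211.41
Supplier B (CIF):
The CIF price already equals the CIF value: 160913.49
Import duty = 160913.49 × 2% = 3218.27
Buyer bears (B): 356.31 + 207.62 + 1869.39 = 2433.32
Landed cost (B) = invoice 160913.49 + 2433.32 + duty 3218.27 = 166565.08
Difference = |160211.41 − 166565.08| = 6353.67

Supplier A is cheaper by GBP 6353.67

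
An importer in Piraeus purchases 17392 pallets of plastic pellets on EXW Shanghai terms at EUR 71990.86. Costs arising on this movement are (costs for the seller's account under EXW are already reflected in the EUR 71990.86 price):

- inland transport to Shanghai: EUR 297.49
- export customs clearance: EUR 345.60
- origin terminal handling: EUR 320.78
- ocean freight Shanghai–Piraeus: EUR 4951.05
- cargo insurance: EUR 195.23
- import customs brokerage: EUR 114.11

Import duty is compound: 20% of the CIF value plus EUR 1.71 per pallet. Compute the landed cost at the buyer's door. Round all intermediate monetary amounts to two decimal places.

Total landed cost: EUR 123575.64

EXW: the seller makes goods available at their premises; the buyer bears all onward costs.
CIF value = EXW price + inland to port + export clearance + origin terminal + freight + insurance = 71990.86 + 297.49 + 345.60 + 320.78 + 4951.05 + 195.23 = 78101.01
Ad valorem component: 78101.01 × 20% = 15620.20
Specific component: 17392 × 1.71 = 29740.32
Import duty = 15620.20 + 29740.32 = 45360.52
Buyer bears: inland to port 297.49 + export clearance 345.60 + origin terminal 320.78 + freight 4951.05 + insurance 195.23 + brokerage 114.11 + duty 45360.52 = 51584.78
Landed cost = invoice 71990.86 + 51584.78 = 123575.64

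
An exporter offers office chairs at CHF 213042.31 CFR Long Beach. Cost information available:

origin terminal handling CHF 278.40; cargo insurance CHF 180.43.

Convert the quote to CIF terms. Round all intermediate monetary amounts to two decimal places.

CIF price: CHF 213222.74

Not relevant to the conversion: origin terminal — on the seller under both CFR and CIF; already in the CFR price and stays in the CIF price.
From CFR to CIF, the seller additionally bears: insurance.
CIF price = 213042.31 + 180.43 = 213222.74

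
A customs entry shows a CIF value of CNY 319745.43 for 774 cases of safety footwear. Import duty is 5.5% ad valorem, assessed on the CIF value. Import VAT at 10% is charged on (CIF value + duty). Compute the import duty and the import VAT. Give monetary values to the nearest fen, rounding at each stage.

Import duty = 319745.43 × 5.5% = 17586.00
VAT base = CIF + duty = 319745.43 + 17586.00 = 337331.43
Import VAT = 337331.43 × 10% = 33733.14

Import duty: CNY 17586.00; import VAT: CNY 33733.14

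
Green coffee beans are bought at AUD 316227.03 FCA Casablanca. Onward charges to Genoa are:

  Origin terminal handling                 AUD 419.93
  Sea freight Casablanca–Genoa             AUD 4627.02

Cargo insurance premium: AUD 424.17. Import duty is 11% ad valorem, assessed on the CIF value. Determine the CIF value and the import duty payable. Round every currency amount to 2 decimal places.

CIF value: AUD 321698.15; import duty: AUD 35386.80

CIF = FCA price + pre-shipment costs + freight + insurance
CIF = 316227.03 + 419.93 + 4627.02 + 424.17 = 321698.15
Import duty = 321698.15 × 11% = 35386.80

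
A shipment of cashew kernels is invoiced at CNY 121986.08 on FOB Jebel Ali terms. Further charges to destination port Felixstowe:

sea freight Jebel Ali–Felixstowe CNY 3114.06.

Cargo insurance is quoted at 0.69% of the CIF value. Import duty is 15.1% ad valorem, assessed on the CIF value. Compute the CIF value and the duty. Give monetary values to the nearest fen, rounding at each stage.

CIF value: CNY 125969.33; import duty: CNY 19021.37

Let C be the CIF value. C = FOB price + freight + 0.69% × C
C − 0.69% × C = 121986.08 + 3114.06
0.9931 × C = 125100.14
C = 125100.14 / 0.9931 = 125969.33
Insurance premium = 0.69% × 125969.33 = 869.19
Import duty = 125969.33 × 15.1% = 19021.37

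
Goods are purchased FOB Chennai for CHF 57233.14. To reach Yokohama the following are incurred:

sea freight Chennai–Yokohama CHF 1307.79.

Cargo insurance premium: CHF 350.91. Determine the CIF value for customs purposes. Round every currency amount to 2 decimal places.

CIF = FOB price + freight + insurance
CIF = 57233.14 + 1307.79 + 350.91 = 58891.84

CIF value: CHF 58891.84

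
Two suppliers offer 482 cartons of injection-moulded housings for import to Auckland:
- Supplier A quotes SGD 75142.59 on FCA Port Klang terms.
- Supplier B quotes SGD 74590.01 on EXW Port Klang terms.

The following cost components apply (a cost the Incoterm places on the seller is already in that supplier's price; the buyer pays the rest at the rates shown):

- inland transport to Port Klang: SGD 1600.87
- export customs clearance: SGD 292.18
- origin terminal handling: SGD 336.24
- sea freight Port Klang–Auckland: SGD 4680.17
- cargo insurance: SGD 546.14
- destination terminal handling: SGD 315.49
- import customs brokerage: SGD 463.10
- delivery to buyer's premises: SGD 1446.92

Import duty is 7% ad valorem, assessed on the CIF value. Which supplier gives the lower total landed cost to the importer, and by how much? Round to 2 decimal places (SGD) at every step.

Supplier A (FCA):
CIF value = FCA price + origin terminal + freight + insurance = 75142.59 + 336.24 + 4680.17 + 546.14 = 80705.14
Import duty = 80705.14 × 7% = 5649.36
Buyer bears (A): 336.24 + 4680.17 + 546.14 + 315.49 + 463.10 + 1446.92 = 7788.06
Landed cost (A) = invoice 75142.59 + 7788.06 + duty 5649.36 = 88580.01
Supplier B (EXW):
CIF value = EXW price + inland to port + export clearance + origin terminal + freight + insurance = 74590.01 + 1600.87 + 292.18 + 336.24 + 4680.17 + 546.14 = 82045.61
Import duty = 82045.61 × 7% = 5743.19
Buyer bears (B): 1600.87 + 292.18 + 336.24 + 4680.17 + 546.14 + 315.49 + 463.10 + 1446.92 = 9681.11
Landed cost (B) = invoice 74590.01 + 9681.11 + duty 5743.19 = 90014.31
Difference = |88580.01 − 90014.31| = 1434.30

Supplier A is cheaper by SGD 1434.30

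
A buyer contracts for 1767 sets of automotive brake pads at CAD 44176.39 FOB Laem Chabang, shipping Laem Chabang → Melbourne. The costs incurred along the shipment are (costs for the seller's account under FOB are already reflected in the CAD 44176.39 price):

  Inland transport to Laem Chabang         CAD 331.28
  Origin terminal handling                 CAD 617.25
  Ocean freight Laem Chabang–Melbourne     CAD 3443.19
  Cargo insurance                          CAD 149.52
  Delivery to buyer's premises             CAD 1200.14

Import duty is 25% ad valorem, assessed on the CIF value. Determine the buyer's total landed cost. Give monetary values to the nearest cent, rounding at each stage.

Total landed cost: CAD 60911.52

FOB: the seller bears costs until goods are on board at the origin port; the buyer bears freight, insurance and all costs thereafter.
Already in the invoice (seller's account under FOB): inland to port, origin terminal — exclude.
CIF value = FOB price + freight + insurance = 44176.39 + 3443.19 + 149.52 = 47769.10
Import duty = 47769.10 × 25% = 11942.28
Buyer bears: freight 3443.19 + insurance 149.52 + delivery 1200.14 + duty 11942.28 = 16735.13
Landed cost = invoice 44176.39 + 16735.13 = 60911.52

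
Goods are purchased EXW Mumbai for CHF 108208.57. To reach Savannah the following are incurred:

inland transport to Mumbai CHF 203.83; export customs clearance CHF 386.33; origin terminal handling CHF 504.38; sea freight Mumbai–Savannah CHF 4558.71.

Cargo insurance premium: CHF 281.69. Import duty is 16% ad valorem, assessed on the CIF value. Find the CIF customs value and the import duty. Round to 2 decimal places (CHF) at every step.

CIF = EXW price + pre-shipment costs + freight + insurance
CIF = 108208.57 + 203.83 + 386.33 + 504.38 + 4558.71 + 281.69 = 114143.51
Import duty = 114143.51 × 16% = 18262.96

CIF value: CHF 114143.51; import duty: CHF 18262.96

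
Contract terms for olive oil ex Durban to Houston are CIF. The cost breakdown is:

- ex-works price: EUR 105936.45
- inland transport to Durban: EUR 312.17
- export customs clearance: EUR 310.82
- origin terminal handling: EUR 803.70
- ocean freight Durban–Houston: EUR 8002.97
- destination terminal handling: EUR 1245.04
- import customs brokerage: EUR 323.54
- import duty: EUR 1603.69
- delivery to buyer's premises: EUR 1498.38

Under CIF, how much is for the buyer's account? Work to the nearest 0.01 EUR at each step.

Buyer's account: EUR 4670.65

CIF: the seller pays costs through ocean freight and marine insurance to the destination port.
Seller's account: goods 105936.45 + inland to port 312.17 + export clearance 310.82 + origin terminal 803.70 + freight 8002.97 = 115366.11
Buyer's account: destination terminal 1245.04 + brokerage 323.54 + duty 1603.69 + delivery 1498.38 = 4670.65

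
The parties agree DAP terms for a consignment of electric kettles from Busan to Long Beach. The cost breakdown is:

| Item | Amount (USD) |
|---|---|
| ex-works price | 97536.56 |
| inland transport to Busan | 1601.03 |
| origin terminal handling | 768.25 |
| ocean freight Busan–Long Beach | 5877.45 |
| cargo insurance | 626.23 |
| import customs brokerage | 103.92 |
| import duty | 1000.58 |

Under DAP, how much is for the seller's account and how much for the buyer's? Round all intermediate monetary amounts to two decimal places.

Seller: USD 106409.52; buyer: USD 1104.50

DAP: the seller bears all costs to the named destination except import duty and clearance.
Seller's account: goods 97536.56 + inland to port 1601.03 + origin terminal 768.25 + freight 5877.45 + insurance 626.23 = 106409.52
Buyer's account: brokerage 103.92 + duty 1000.58 = 1104.50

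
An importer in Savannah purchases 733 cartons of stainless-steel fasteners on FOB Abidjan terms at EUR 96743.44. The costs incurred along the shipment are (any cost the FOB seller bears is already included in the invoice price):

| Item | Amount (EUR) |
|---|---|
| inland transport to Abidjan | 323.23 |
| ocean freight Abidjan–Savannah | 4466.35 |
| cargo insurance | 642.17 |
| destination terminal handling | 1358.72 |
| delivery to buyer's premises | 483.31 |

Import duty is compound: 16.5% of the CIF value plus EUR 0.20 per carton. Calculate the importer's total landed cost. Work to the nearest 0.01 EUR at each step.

Total landed cost: EUR 120646.16

FOB: the seller bears costs until goods are on board at the origin port; the buyer bears freight, insurance and all costs thereafter.
Already in the invoice (seller's account under FOB): inland to port — exclude.
CIF value = FOB price + freight + insurance = 96743.44 + 4466.35 + 642.17 = 101851.96
Ad valorem component: 101851.96 × 16.5% = 16805.57
Specific component: 733 × 0.20 = 146.60
Import duty = 16805.57 + 146.60 = 16952.17
Buyer bears: freight 4466.35 + insurance 642.17 + destination terminal 1358.72 + delivery 483.31 + duty 16952.17 = 23902.72
Landed cost = invoice 96743.44 + 23902.72 = 120646.16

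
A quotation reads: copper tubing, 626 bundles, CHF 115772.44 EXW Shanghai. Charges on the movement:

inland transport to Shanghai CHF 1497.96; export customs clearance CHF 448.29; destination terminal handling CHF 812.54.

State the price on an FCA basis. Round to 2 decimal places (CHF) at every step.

Not relevant to the conversion: destination terminal — on the buyer under both terms; not part of either seller's price.
From EXW to FCA, the seller additionally bears: inland to port, export clearance.
FCA price = 115772.44 + 1497.96 + 448.29 = 117718.69

FCA price: CHF 117718.69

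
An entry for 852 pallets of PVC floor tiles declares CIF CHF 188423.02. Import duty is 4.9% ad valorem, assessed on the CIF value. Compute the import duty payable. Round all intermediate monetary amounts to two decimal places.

Import duty = 188423.02 × 4.9% = 9232.73

Import duty: CHF 9232.73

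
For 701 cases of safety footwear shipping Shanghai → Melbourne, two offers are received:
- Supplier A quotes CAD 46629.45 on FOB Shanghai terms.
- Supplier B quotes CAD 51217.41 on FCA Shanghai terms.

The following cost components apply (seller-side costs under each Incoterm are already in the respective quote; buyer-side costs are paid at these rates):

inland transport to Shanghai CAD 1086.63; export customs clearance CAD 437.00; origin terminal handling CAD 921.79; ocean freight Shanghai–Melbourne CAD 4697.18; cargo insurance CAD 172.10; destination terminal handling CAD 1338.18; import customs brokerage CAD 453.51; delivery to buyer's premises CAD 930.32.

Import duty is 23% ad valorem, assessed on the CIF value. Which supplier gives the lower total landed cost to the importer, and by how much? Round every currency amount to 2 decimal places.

Supplier A (FOB):
CIF value = FOB price + freight + insurance = 46629.45 + 4697.18 + 172.10 = 51498.73
Import duty = 51498.73 × 23% = 11844.71
Buyer bears (A): 4697.18 + 172.10 + 1338.18 + 453.51 + 930.32 = 7591.29
Landed cost (A) = invoice 46629.45 + 7591.29 + duty 11844.71 = 66065.45
Supplier B (FCA):
CIF value = FCA price + origin terminal + freight + insurance = 51217.41 + 921.79 + 4697.18 + 172.10 = 57008.48
Import duty = 57008.48 × 23% = 13111.95
Buyer bears (B): 921.79 + 4697.18 + 172.10 + 1338.18 + 453.51 + 930.32 = 8513.08
Landed cost (B) = invoice 51217.41 + 8513.08 + duty 13111.95 = 72842.44
Difference = |66065.45 − 72842.44| = 6776.99

Supplier A is cheaper by CAD 6776.99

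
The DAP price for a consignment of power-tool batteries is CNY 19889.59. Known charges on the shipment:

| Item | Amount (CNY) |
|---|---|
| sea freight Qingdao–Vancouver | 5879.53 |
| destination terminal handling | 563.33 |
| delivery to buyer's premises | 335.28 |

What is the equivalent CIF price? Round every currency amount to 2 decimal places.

CIF price: CNY 18990.98

Not relevant to the conversion: freight — on the seller under both DAP and CIF; already in the DAP price and stays in the CIF price.
From DAP to CIF, the seller no longer bears: destination terminal, delivery.
CIF price = 19889.59 − 563.33 − 335.28 = 18990.98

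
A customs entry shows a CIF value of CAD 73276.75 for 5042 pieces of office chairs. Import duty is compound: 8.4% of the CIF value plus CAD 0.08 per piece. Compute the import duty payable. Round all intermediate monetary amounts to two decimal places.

Ad valorem component: 73276.75 × 8.4% = 6155.25
Specific component: 5042 × 0.08 = 403.36
Import duty = 6155.25 + 403.36 = 6558.61

Import duty: CAD 6558.61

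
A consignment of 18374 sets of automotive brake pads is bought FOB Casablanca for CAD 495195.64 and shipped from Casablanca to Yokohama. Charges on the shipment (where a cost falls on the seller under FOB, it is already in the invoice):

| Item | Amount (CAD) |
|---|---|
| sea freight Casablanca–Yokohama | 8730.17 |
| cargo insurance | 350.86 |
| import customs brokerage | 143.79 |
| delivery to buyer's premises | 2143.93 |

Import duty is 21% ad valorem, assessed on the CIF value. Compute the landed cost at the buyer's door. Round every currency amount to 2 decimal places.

Total landed cost: CAD 612462.49

FOB: the seller bears costs until goods are on board at the origin port; the buyer bears freight, insurance and all costs thereafter.
CIF value = FOB price + freight + insurance = 495195.64 + 8730.17 + 350.86 = 504276.67
Import duty = 504276.67 × 21% = 105898.10
Buyer bears: freight 8730.17 + insurance 350.86 + brokerage 143.79 + delivery 2143.93 + duty 105898.10 = 117266.85
Landed cost = invoice 495195.64 + 117266.85 = 612462.49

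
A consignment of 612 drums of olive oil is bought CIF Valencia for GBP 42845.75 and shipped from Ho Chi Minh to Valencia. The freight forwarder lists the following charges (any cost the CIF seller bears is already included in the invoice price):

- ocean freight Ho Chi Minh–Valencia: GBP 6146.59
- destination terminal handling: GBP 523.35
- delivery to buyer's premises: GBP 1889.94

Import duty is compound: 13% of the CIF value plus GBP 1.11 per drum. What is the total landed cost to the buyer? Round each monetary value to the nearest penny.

CIF: the seller pays costs through ocean freight and marine insurance to the destination port.
Already in the invoice (seller's account under CIF): freight — exclude.
The CIF price already equals the CIF value: 42845.75
Ad valorem component: 42845.75 × 13% = 5569.95
Specific component: 612 × 1.11 = 679.32
Import duty = 5569.95 + 679.32 = 6249.27
Buyer bears: destination terminal 523.35 + delivery 1889.94 + duty 6249.27 = 8662.56
Landed cost = invoice 42845.75 + 8662.56 = 51508.31

Total landed cost: GBP 51508.31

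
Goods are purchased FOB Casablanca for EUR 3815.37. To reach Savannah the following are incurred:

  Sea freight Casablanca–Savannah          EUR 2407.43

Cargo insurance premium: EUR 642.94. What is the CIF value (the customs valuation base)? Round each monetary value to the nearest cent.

CIF value: EUR 6865.74

CIF = FOB price + freight + insurance
CIF = 3815.37 + 2407.43 + 642.94 = 6865.74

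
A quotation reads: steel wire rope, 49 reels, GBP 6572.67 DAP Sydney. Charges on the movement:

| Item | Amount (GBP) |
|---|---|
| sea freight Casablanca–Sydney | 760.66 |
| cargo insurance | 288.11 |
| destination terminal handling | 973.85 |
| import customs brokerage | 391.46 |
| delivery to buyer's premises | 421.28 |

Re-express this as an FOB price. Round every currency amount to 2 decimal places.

FOB price: GBP 4128.77

Not relevant to the conversion: brokerage — on the buyer under both terms; not part of either seller's price.
From DAP to FOB, the seller no longer bears: freight, insurance, destination terminal, delivery.
FOB price = 6572.67 − 760.66 − 288.11 − 973.85 − 421.28 = 4128.77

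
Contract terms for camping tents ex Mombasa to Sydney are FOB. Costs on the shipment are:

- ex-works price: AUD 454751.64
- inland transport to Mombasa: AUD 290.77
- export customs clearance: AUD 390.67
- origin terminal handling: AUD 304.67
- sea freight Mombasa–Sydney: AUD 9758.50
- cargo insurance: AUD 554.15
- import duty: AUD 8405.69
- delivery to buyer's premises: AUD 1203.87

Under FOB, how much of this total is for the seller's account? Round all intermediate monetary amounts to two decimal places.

Seller's account: AUD 455737.75

FOB: the seller bears costs until goods are on board at the origin port; the buyer bears freight, insurance and all costs thereafter.
Seller's account: goods 454751.64 + inland to port 290.77 + export clearance 390.67 + origin terminal 304.67 = 455737.75
Buyer's account: freight 9758.50 + insurance 554.15 + duty 8405.69 + delivery 1203.87 = 19922.21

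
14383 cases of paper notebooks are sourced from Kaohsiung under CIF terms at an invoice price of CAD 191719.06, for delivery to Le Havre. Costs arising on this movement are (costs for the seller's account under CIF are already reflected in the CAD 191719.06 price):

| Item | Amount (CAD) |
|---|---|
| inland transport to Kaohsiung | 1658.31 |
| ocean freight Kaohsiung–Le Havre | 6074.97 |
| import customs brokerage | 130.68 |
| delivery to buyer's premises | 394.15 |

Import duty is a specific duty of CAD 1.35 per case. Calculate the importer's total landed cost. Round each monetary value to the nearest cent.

Total landed cost: CAD 211660.94

CIF: the seller pays costs through ocean freight and marine insurance to the destination port.
Already in the invoice (seller's account under CIF): inland to port, freight — exclude.
The CIF price already equals the CIF value: 191719.06
Import duty = 14383 × 1.35 = 19417.05
Buyer bears: brokerage 130.68 + delivery 394.15 + duty 19417.05 = 19941.88
Landed cost = invoice 191719.06 + 19941.88 = 211660.94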